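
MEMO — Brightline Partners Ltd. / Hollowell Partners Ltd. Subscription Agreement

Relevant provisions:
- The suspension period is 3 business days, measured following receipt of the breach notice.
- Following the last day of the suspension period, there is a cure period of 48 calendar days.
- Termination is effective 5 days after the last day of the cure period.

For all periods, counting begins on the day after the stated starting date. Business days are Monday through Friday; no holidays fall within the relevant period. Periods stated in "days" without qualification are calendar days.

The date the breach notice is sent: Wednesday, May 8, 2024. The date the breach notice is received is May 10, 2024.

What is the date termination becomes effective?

The last day of the suspension period: counting 3 business days from Friday, May 10, 2024 (May 13, May 14, May 15, skipping weekends) reaches Wednesday, May 15, 2024.
The last day of the cure period: 48 calendar days after May 15, 2024 is Jul 2, 2024.
Adding 5 calendar days to Jul 2, 2024 gives Jul 7, 2024, which is the date termination becomes effective.

Jul 7, 2024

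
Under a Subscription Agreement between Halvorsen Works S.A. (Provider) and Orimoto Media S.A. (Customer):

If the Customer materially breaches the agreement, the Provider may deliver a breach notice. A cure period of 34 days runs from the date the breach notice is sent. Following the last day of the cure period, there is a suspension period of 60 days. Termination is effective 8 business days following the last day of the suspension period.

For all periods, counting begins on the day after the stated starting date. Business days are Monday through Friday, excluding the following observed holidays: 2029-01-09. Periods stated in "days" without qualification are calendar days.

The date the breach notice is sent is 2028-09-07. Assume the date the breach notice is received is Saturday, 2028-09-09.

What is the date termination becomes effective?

2028-12-20

Adding 34 calendar days to 2028-09-07 gives 2028-10-11, which is the last day of the cure period.
The last day of the suspension period: 2028-10-11 + 60 days = 2028-12-10.
The date termination becomes effective: 8 business days after Sunday, 2028-12-10, skipping weekends — Dec 11, Dec 12, Dec 13, Dec 14, Dec 15, Dec 18, Dec 19, Dec 20 — lands on Wednesday, 2028-12-20.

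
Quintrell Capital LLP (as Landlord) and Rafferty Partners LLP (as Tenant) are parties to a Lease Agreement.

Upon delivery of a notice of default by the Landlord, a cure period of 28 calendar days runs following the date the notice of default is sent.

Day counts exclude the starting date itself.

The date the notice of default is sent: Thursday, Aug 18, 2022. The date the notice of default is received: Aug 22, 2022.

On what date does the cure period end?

The last day of the cure period: Aug 18, 2022 + 28 days = Sep 15, 2022.

Sep 15, 2022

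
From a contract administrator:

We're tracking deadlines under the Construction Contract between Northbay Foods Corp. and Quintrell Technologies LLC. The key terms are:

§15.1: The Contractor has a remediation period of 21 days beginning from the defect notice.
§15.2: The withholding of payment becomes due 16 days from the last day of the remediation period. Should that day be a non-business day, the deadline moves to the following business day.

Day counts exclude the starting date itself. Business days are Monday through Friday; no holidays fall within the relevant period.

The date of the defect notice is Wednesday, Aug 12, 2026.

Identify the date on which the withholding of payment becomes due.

Sep 18, 2026

The last day of the remediation period: Aug 12, 2026 + 21 days = Sep 2, 2026.
The date on which the withholding of payment becomes due: Sep 2, 2026 + 16 days = Sep 18, 2026. Sep 18, 2026 is a Friday, so no roll-forward applies.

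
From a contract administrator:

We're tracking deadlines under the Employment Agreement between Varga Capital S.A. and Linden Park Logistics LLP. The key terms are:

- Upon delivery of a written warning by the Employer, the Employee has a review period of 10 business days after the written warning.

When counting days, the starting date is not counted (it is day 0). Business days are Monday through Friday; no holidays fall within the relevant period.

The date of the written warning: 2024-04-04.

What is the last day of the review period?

2024-04-18

From Thursday, 2024-04-04, 10 business days (Apr 5, Apr 8, Apr 9, Apr 10, Apr 11, Apr 12, Apr 15, Apr 16, Apr 17, Apr 18, skipping weekends) brings us to Thursday, 2024-04-18, which is the last day of the review period.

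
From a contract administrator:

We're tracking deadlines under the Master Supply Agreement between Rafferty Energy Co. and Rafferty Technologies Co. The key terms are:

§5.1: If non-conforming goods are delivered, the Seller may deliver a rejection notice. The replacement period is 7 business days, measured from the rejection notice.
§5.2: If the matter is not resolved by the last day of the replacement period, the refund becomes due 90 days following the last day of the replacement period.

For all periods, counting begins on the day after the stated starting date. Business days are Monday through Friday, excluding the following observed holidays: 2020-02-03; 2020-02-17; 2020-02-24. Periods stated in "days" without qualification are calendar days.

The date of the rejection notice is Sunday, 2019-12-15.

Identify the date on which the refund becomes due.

2020-03-23

The last day of the replacement period: counting 7 business days from Sunday, 2019-12-15 (Dec 16, Dec 17, Dec 18, Dec 19, Dec 20, Dec 23, Dec 24, skipping weekends) reaches Tuesday, 2019-12-24.
Adding 90 calendar days to 2019-12-24 gives 2020-03-23, which is the date on which the refund becomes due.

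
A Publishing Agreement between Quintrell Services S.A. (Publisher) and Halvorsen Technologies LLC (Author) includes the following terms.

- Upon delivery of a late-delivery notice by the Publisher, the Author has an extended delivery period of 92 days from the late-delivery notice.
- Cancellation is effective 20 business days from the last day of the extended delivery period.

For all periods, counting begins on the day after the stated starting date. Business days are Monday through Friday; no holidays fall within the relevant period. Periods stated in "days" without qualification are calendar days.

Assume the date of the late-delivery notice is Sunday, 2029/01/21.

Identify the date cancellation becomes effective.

2029/05/21

Adding 92 calendar days to 2029/01/21 gives 2029/04/23, which is the last day of the extended delivery period.
The date cancellation becomes effective: counting 20 business days from Monday, 2029/04/23 (Apr 24, Apr 25, Apr 26, Apr 27, …, May 17, May 18, May 21, skipping weekends) reaches Monday, 2029/05/21.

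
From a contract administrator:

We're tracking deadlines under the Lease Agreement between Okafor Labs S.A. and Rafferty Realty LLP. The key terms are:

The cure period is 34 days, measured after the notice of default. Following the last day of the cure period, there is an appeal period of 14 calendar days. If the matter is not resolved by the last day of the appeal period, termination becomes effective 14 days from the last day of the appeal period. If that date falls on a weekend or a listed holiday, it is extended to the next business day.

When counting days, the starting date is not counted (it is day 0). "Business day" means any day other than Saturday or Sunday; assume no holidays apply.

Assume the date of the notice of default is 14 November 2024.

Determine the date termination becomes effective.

15 January 2025

Adding 34 calendar days to 14 November 2024 gives 18 December 2024, which is the last day of the cure period.
Adding 14 calendar days to 18 December 2024 gives 1 January 2025, which is the last day of the appeal period.
Adding 14 calendar days to 1 January 2025 gives 15 January 2025, which is the date termination becomes effective. 15 January 2025 is a Wednesday, so no roll-forward applies.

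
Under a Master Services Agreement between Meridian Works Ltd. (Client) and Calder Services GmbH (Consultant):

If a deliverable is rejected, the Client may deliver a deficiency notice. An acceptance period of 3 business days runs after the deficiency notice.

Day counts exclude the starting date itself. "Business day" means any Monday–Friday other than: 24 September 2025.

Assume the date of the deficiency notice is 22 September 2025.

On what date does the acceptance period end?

The last day of the acceptance period: 3 business days after Monday, 22 September 2025, skipping weekends and the listed holiday on Sep 24 — Sep 23, Sep 25, Sep 26 — lands on Friday, 26 September 2025.

26 September 2025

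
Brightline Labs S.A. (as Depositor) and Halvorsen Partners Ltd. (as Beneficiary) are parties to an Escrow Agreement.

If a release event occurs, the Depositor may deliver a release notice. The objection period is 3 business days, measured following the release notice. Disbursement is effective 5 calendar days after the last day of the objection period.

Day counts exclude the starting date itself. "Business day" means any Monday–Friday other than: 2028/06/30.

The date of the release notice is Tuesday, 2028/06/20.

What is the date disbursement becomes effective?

The last day of the objection period: counting 3 business days from Tuesday, 2028/06/20 (Jun 21, Jun 22, Jun 23, skipping weekends) reaches Friday, 2028/06/23.
The date disbursement becomes effective: 5 calendar days after 2028/06/23 is 2028/06/28.

2028/06/28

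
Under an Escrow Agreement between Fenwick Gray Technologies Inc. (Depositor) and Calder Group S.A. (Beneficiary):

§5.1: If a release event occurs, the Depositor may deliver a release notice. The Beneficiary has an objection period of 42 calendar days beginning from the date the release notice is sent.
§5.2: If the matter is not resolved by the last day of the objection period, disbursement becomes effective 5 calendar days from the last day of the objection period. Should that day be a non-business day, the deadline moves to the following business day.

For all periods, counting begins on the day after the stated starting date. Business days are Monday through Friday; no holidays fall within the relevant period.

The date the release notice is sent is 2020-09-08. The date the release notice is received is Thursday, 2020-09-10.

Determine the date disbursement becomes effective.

The last day of the objection period: 2020-09-08 + 42 days = 2020-10-20.
Adding 5 calendar days to 2020-10-20 gives 2020-10-25, which is the date disbursement becomes effective. That falls on a Sunday, so it rolls to the next business day, Monday, 2020-10-26.

2020-10-26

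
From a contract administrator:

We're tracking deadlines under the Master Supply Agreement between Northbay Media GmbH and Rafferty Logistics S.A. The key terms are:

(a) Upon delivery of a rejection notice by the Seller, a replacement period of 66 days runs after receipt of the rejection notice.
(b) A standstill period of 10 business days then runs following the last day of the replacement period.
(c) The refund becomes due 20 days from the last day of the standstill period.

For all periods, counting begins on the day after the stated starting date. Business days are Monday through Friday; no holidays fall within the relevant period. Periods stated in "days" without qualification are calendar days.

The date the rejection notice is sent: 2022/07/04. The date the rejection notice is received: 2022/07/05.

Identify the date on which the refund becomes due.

2022/10/13

The last day of the replacement period: 66 calendar days after 2022/07/05 is 2022/09/09.
The last day of the standstill period: counting 10 business days from Friday, 2022/09/09 (Sep 12, Sep 13, Sep 14, Sep 15, Sep 16, Sep 19, Sep 20, Sep 21, Sep 22, Sep 23, skipping weekends) reaches Friday, 2022/09/23.
The date on which the refund becomes due: 2022/09/23 + 20 days = 2022/10/13.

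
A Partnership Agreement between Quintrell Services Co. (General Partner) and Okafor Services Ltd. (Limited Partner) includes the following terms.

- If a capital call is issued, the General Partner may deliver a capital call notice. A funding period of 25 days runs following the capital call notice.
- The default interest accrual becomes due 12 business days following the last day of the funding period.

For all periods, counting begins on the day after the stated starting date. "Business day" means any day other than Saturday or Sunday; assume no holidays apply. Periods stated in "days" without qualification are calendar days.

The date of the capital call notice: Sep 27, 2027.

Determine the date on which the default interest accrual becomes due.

Nov 9, 2027

The last day of the funding period: 25 calendar days after Sep 27, 2027 is Oct 22, 2027.
From Friday, Oct 22, 2027, 12 business days (Oct 25, Oct 26, Oct 27, Oct 28, …, Nov 5, Nov 8, Nov 9, skipping weekends) brings us to Tuesday, Nov 9, 2027, which is the date on which the default interest accrual becomes due.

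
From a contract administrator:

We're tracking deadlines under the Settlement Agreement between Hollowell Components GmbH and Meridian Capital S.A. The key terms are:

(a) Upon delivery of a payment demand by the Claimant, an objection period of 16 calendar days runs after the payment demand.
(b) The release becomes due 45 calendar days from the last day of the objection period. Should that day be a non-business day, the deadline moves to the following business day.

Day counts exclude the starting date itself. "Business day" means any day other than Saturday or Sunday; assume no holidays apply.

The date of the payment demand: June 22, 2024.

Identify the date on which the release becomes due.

The last day of the objection period: 16 calendar days after June 22, 2024 is July 8, 2024.
Adding 45 calendar days to July 8, 2024 gives August 22, 2024, which is the date on which the release becomes due. August 22, 2024 is a Thursday, so no roll-forward applies.

August 22, 2024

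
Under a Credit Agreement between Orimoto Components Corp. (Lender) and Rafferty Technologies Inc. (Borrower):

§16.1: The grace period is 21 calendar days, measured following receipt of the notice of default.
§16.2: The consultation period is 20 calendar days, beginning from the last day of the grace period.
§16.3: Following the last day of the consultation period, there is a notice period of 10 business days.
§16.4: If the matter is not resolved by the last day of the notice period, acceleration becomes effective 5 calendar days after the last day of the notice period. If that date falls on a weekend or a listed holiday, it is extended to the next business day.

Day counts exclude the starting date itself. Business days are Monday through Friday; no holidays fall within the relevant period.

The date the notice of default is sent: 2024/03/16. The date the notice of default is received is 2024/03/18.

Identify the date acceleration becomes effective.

The last day of the grace period: 21 calendar days after 2024/03/18 is 2024/04/08.
The last day of the consultation period: 2024/04/08 + 20 days = 2024/04/28.
The last day of the notice period: counting 10 business days from Sunday, 2024/04/28 (Apr 29, Apr 30, May 1, May 2, May 3, May 6, May 7, May 8, May 9, May 10, skipping weekends) reaches Friday, 2024/05/10.
The date acceleration becomes effective: 2024/05/10 + 5 days = 2024/05/15. 2024/05/15 is a Wednesday, so no roll-forward applies.

2024/05/15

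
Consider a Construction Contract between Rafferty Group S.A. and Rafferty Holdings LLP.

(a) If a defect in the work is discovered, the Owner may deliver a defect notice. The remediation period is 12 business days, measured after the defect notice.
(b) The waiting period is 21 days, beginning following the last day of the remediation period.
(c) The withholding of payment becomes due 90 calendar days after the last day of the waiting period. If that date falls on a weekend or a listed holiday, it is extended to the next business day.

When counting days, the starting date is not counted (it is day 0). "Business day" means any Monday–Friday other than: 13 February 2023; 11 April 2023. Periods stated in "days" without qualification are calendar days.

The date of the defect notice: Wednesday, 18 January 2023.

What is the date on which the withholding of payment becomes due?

25 May 2023

The last day of the remediation period: 12 business days after Wednesday, 18 January 2023, skipping weekends — Jan 19, Jan 20, Jan 23, Jan 24, …, Feb 1, Feb 2, Feb 3 — lands on Friday, 3 February 2023.
The last day of the waiting period: 21 calendar days after 3 February 2023 is 24 February 2023.
The date on which the withholding of payment becomes due: 90 calendar days after 24 February 2023 is 25 May 2023. 25 May 2023 is a Thursday and is not a listed holiday, so no roll-forward applies.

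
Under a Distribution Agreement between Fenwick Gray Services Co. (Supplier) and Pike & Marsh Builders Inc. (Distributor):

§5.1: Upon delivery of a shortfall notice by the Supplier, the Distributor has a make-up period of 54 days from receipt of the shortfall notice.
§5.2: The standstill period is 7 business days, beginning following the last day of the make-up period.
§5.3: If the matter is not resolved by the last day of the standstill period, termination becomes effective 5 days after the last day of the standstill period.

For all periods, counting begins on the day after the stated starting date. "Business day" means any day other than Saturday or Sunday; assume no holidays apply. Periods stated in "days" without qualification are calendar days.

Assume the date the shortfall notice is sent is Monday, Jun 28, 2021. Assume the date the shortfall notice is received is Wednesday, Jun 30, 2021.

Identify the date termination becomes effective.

Adding 54 calendar days to Jun 30, 2021 gives Aug 23, 2021, which is the last day of the make-up period.
The last day of the standstill period: 7 business days after Monday, Aug 23, 2021, skipping weekends — Aug 24, Aug 25, Aug 26, Aug 27, Aug 30, Aug 31, Sep 1 — lands on Wednesday, Sep 1, 2021.
The date termination becomes effective: 5 calendar days after Sep 1, 2021 is Sep 6, 2021.

Sep 6, 2021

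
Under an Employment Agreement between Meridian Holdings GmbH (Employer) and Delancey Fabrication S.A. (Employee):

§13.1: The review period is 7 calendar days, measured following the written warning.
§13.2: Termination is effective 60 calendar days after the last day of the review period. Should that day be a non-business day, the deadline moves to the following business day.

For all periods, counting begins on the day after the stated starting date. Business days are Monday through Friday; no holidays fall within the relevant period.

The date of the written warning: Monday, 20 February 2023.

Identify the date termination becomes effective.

28 April 2023

Adding 7 calendar days to 20 February 2023 gives 27 February 2023, which is the last day of the review period.
The date termination becomes effective: 60 calendar days after 27 February 2023 is 28 April 2023. 28 April 2023 is a Friday, so no roll-forward applies.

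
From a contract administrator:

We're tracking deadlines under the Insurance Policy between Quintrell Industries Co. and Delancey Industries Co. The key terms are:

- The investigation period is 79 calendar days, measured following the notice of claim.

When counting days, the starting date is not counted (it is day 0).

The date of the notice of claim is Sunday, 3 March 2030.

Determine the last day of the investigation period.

The last day of the investigation period: 79 calendar days after 3 March 2030 is 21 May 2030.

21 May 2030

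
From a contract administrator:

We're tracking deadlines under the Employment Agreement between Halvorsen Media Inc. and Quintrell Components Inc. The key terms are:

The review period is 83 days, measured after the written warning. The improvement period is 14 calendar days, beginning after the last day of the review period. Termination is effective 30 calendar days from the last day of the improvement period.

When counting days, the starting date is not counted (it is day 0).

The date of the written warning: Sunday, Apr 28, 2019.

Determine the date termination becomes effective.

Sep 2, 2019

The last day of the review period: 83 calendar days after Apr 28, 2019 is Jul 20, 2019.
Adding 14 calendar days to Jul 20, 2019 gives Aug 3, 2019, which is the last day of the improvement period.
The date termination becomes effective: Aug 3, 2019 + 30 days = Sep 2, 2019.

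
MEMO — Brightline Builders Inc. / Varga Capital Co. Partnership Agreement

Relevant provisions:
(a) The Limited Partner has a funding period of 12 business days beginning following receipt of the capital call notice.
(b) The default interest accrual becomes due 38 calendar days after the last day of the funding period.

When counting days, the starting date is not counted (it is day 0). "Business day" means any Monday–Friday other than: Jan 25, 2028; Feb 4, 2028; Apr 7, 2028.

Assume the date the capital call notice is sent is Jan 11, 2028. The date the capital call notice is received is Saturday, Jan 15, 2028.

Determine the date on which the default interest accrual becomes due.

The last day of the funding period: 12 business days after Saturday, Jan 15, 2028, skipping weekends and the listed holiday on Jan 25 — Jan 17, Jan 18, Jan 19, Jan 20, …, Jan 31, Feb 1, Feb 2 — lands on Wednesday, Feb 2, 2028.
Adding 38 calendar days to Feb 2, 2028 gives Mar 11, 2028, which is the date on which the default interest accrual becomes due.

Mar 11, 2028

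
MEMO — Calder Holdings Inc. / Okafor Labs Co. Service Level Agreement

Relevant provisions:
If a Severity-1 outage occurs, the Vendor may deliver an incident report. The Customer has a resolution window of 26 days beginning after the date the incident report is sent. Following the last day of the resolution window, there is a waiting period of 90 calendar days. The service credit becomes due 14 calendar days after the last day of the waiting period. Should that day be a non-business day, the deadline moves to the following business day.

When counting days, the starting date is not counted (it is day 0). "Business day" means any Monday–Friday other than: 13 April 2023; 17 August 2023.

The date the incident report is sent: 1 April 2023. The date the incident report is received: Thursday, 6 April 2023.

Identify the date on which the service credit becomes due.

The last day of the resolution window: 1 April 2023 + 26 days = 27 April 2023.
The last day of the waiting period: 27 April 2023 + 90 days = 26 July 2023.
The date on which the service credit becomes due: 26 July 2023 + 14 days = 9 August 2023. 9 August 2023 is a Wednesday and is not a listed holiday, so no roll-forward applies.

9 August 2023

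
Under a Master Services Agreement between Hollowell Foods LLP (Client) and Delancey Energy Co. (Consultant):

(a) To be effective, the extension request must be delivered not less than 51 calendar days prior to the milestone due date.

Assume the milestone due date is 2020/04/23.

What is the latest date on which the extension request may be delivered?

Counting back 51 calendar days from 2020/04/23 gives 2020/03/03.

2020/03/03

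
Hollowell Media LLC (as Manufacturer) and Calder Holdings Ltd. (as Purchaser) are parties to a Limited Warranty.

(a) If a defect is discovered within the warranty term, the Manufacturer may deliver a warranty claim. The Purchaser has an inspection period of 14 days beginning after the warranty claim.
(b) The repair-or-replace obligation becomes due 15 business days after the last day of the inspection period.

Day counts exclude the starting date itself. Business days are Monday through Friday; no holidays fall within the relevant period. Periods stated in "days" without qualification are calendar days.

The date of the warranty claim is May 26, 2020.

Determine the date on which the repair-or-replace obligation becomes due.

Adding 14 calendar days to May 26, 2020 gives Jun 9, 2020, which is the last day of the inspection period.
The date on which the repair-or-replace obligation becomes due: 15 business days after Tuesday, Jun 9, 2020, skipping weekends — Jun 10, Jun 11, Jun 12, Jun 15, …, Jun 26, Jun 29, Jun 30 — lands on Tuesday, Jun 30, 2020.

Jun 30, 2020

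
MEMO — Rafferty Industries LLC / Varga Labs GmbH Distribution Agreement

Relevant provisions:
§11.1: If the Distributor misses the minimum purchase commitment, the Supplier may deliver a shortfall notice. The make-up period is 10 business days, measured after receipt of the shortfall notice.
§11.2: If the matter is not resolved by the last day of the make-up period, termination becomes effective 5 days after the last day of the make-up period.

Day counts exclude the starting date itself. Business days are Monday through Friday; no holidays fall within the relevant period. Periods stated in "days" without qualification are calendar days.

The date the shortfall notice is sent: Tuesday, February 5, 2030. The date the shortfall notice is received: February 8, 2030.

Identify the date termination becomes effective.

February 27, 2030

From Friday, February 8, 2030, 10 business days (Feb 11, Feb 12, Feb 13, Feb 14, Feb 15, Feb 18, Feb 19, Feb 20, Feb 21, Feb 22, skipping weekends) brings us to Friday, February 22, 2030, which is the last day of the make-up period.
The date termination becomes effective: February 22, 2030 + 5 days = February 27, 2030.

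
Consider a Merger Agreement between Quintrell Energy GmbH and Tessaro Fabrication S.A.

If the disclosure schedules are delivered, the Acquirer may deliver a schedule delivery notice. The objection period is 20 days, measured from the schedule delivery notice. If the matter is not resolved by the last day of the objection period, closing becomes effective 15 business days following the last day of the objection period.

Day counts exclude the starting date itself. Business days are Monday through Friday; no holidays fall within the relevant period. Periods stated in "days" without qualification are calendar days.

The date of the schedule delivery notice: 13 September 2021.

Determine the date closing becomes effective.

The last day of the objection period: 13 September 2021 + 20 days = 3 October 2021.
The date closing becomes effective: 15 business days after Sunday, 3 October 2021, skipping weekends — Oct 4, Oct 5, Oct 6, Oct 7, …, Oct 20, Oct 21, Oct 22 — lands on Friday, 22 October 2021.

22 October 2021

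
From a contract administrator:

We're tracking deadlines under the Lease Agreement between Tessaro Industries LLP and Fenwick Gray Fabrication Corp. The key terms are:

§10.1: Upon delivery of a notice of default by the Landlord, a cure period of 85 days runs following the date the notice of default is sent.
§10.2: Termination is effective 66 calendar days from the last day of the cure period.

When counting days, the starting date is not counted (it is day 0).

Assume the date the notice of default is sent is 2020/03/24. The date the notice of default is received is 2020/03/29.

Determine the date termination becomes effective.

2020/08/22

Adding 85 calendar days to 2020/03/24 gives 2020/06/17, which is the last day of the cure period.
The date termination becomes effective: 2020/06/17 + 66 days = 2020/08/22.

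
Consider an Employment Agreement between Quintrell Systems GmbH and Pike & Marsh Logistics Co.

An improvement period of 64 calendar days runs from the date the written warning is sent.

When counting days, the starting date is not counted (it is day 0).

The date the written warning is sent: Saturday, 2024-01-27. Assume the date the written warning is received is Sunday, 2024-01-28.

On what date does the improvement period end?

2024-03-31

The last day of the improvement period: 2024-01-27 + 64 days = 2024-03-31.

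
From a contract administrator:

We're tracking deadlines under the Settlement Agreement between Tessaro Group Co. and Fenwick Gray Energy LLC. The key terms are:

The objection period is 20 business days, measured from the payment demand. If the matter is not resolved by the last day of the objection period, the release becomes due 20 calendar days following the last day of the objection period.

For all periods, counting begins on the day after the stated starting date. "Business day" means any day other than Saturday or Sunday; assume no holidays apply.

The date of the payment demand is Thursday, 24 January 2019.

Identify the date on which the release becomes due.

The last day of the objection period: counting 20 business days from Thursday, 24 January 2019 (Jan 25, Jan 28, Jan 29, Jan 30, …, Feb 19, Feb 20, Feb 21, skipping weekends) reaches Thursday, 21 February 2019.
The date on which the release becomes due: 20 calendar days after 21 February 2019 is 13 March 2019.

13 March 2019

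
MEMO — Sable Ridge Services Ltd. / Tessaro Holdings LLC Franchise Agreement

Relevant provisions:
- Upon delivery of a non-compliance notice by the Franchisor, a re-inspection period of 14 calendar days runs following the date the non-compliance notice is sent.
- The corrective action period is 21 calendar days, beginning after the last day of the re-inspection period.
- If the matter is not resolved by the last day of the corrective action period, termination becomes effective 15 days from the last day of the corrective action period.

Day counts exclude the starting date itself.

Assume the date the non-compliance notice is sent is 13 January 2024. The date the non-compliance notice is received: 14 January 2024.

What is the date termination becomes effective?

The last day of the re-inspection period: 13 January 2024 + 14 days = 27 January 2024.
The last day of the corrective action period: 27 January 2024 + 21 days = 17 February 2024.
Adding 15 calendar days to 17 February 2024 gives 3 March 2024, which is the date termination becomes effective.

3 March 2024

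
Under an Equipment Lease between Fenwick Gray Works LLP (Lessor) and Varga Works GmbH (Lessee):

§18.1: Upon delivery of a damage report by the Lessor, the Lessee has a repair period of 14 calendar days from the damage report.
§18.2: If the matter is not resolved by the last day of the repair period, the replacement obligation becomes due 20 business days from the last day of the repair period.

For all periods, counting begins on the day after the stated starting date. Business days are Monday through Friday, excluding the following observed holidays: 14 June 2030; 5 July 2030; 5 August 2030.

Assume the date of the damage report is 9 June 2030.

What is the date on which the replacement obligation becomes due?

The last day of the repair period: 9 June 2030 + 14 days = 23 June 2030.
From Sunday, 23 June 2030, 20 business days (Jun 24, Jun 25, Jun 26, Jun 27, …, Jul 18, Jul 19, Jul 22, skipping weekends and the listed holiday on Jul 5) brings us to Monday, 22 July 2030, which is the date on which the replacement obligation becomes due.

22 July 2030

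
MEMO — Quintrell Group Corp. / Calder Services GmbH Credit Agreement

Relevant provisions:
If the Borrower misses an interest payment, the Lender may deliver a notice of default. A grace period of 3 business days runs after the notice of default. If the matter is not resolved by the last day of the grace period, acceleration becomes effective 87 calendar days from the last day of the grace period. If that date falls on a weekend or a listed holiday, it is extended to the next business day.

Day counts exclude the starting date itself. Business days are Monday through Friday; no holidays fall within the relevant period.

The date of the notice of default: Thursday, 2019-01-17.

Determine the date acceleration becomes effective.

The last day of the grace period: counting 3 business days from Thursday, 2019-01-17 (Jan 18, Jan 21, Jan 22, skipping weekends) reaches Tuesday, 2019-01-22.
Adding 87 calendar days to 2019-01-22 gives 2019-04-19, which is the date acceleration becomes effective. 2019-04-19 is a Friday, so no roll-forward applies.

2019-04-19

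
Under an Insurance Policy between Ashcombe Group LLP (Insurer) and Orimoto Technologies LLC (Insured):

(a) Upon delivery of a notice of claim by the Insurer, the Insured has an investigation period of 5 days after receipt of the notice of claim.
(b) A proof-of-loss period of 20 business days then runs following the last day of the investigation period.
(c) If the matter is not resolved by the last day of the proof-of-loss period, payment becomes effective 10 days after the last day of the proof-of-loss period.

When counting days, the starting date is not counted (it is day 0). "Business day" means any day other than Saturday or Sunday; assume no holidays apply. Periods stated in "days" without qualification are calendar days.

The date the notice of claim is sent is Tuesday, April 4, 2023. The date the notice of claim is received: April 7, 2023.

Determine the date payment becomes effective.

The last day of the investigation period: April 7, 2023 + 5 days = April 12, 2023.
The last day of the proof-of-loss period: 20 business days after Wednesday, April 12, 2023, skipping weekends — Apr 13, Apr 14, Apr 17, Apr 18, …, May 8, May 9, May 10 — lands on Wednesday, May 10, 2023.
The date payment becomes effective: 10 calendar days after May 10, 2023 is May 20, 2023.

May 20, 2023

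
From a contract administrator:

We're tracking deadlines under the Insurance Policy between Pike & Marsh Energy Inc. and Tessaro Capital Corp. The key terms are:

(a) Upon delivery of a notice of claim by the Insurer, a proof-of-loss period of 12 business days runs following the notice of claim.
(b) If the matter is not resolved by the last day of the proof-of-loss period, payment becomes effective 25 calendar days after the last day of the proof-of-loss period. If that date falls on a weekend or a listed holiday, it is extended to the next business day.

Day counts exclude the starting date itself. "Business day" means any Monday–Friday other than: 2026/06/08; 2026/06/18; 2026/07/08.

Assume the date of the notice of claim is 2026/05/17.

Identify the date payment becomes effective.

The last day of the proof-of-loss period: counting 12 business days from Sunday, 2026/05/17 (May 18, May 19, May 20, May 21, …, May 29, Jun 1, Jun 2, skipping weekends) reaches Tuesday, 2026/06/02.
The date payment becomes effective: 2026/06/02 + 25 days = 2026/06/27. That falls on a Saturday, so it rolls to the next business day, Monday, 2026/06/29.

2026/06/29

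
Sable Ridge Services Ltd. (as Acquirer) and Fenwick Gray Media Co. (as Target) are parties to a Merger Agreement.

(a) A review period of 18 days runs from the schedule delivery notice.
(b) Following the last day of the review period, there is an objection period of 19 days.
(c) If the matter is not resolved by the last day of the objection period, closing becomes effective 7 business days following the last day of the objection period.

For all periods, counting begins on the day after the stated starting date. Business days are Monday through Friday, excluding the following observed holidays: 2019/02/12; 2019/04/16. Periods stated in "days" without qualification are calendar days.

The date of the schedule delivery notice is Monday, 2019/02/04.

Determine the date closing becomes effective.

Adding 18 calendar days to 2019/02/04 gives 2019/02/22, which is the last day of the review period.
The last day of the objection period: 2019/02/22 + 19 days = 2019/03/13.
From Wednesday, 2019/03/13, 7 business days (Mar 14, Mar 15, Mar 18, Mar 19, Mar 20, Mar 21, Mar 22, skipping weekends) brings us to Friday, 2019/03/22, which is the date closing becomes effective.

2019/03/22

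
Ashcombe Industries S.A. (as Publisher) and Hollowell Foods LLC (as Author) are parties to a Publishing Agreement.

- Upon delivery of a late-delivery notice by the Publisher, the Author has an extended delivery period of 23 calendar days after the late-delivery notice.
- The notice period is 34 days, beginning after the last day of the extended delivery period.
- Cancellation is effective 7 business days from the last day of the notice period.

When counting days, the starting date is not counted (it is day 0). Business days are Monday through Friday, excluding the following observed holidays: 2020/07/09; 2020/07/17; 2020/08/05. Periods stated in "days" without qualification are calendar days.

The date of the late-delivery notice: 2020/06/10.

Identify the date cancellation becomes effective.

2020/08/17

The last day of the extended delivery period: 23 calendar days after 2020/06/10 is 2020/07/03.
The last day of the notice period: 2020/07/03 + 34 days = 2020/08/06.
The date cancellation becomes effective: counting 7 business days from Thursday, 2020/08/06 (Aug 7, Aug 10, Aug 11, Aug 12, Aug 13, Aug 14, Aug 17, skipping weekends) reaches Monday, 2020/08/17.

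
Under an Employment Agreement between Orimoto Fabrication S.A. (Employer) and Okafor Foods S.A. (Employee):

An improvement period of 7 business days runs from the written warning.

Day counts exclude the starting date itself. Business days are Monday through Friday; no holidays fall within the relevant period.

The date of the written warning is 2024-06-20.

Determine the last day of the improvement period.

2024-07-01

The last day of the improvement period: 7 business days after Thursday, 2024-06-20, skipping weekends — Jun 21, Jun 24, Jun 25, Jun 26, Jun 27, Jun 28, Jul 1 — lands on Monday, 2024-07-01.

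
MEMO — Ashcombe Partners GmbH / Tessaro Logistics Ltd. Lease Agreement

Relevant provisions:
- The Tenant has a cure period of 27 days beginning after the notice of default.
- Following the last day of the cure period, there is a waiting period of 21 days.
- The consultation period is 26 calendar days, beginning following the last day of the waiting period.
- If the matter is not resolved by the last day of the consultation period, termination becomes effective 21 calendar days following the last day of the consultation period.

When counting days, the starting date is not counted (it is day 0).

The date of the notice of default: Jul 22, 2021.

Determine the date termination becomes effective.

The last day of the cure period: Jul 22, 2021 + 27 days = Aug 18, 2021.
Adding 21 calendar days to Aug 18, 2021 gives Sep 8, 2021, which is the last day of the waiting period.
Adding 26 calendar days to Sep 8, 2021 gives Oct 4, 2021, which is the last day of the consultation period.
Adding 21 calendar days to Oct 4, 2021 gives Oct 25, 2021, which is the date termination becomes effective.

Oct 25, 2021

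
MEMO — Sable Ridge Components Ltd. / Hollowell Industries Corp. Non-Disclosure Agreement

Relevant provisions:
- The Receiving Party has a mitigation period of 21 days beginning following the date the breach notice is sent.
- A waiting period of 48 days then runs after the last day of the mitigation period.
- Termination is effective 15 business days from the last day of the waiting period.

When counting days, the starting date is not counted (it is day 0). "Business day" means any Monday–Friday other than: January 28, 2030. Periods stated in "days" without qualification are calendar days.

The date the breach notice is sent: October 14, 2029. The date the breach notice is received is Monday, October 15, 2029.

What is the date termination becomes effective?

The last day of the mitigation period: 21 calendar days after October 14, 2029 is November 4, 2029.
Adding 48 calendar days to November 4, 2029 gives December 22, 2029, which is the last day of the waiting period.
The date termination becomes effective: counting 15 business days from Saturday, December 22, 2029 (Dec 24, Dec 25, Dec 26, Dec 27, …, Jan 9, Jan 10, Jan 11, skipping weekends) reaches Friday, January 11, 2030.

January 11, 2030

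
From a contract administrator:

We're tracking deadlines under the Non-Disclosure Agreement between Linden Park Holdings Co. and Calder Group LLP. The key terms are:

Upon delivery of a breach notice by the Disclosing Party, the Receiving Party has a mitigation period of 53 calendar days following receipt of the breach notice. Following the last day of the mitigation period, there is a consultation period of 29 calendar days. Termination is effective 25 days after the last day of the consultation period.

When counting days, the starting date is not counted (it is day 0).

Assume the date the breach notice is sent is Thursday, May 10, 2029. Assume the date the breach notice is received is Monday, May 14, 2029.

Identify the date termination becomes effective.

August 29, 2029

The last day of the mitigation period: 53 calendar days after May 14, 2029 is July 6, 2029.
Adding 29 calendar days to July 6, 2029 gives August 4, 2029, which is the last day of the consultation period.
The date termination becomes effective: August 4, 2029 + 25 days = August 29, 2029.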